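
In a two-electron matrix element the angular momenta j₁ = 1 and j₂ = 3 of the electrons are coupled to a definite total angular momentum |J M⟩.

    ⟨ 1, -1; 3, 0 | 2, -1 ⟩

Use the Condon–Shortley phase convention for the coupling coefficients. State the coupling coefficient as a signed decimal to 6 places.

+0.377964

√[5·2!0!4!/7! · 0!2!3!3!1!3!] = √(144/7)
  +(−1)^2/∏(2,0,0,1,0,3)! = 1/12  (running 1/12)
⟨..|..⟩ = √(144/7)·(1/12) = +0.377964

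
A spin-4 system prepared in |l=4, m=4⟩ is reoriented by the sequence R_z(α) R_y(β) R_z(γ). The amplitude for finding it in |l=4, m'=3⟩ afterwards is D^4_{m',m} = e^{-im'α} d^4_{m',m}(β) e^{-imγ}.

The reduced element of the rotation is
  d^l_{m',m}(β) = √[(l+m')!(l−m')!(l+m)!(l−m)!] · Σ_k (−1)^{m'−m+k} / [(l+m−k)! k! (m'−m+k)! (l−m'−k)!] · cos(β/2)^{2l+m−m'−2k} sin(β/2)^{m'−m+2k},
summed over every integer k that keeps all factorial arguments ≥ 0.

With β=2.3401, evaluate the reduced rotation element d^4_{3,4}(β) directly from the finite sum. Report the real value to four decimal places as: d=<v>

d^4_{3,4}(β=2.3401) via the finite sum:
c=cos(2.340100/2)=0.390106, s=sin(2.340100/2)=0.920770; N=√[5040·1·40320·1]=14255.272709
Admissible k: 1..1 (factorial args all ≥0)
  k=1: (−1)^0·14255.2727/(5040)·0.3901^7·0.9208^1 = +0.003581
d^4_{3,4}(2.3401) = +0.003581

d=0.0036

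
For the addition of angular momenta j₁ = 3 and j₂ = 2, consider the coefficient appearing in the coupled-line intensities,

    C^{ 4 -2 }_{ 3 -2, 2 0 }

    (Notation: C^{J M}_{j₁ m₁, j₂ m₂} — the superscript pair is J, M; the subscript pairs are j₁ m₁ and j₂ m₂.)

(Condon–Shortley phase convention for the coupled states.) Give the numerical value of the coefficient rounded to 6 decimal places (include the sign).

triangle: 1!×5!×3!/10! = 720/3628800
(j±m)!: 1!×5!×2!×2!×2!×6! = 691200
prefactor² = (2J+1)×Δ×N² = 8640/7
  k=0: +1/(0!×1!×5!×2!×0!×1!) = 1/240
  k=1: −1/(1!×0!×4!×1!×1!×2!) = -1/48
Σ = -1/60  ⇒  CG² = 8640/7×(-1/60)² = 12/35
CG = −√(12/35) = -0.585540

-0.585540  (= −√(12/35))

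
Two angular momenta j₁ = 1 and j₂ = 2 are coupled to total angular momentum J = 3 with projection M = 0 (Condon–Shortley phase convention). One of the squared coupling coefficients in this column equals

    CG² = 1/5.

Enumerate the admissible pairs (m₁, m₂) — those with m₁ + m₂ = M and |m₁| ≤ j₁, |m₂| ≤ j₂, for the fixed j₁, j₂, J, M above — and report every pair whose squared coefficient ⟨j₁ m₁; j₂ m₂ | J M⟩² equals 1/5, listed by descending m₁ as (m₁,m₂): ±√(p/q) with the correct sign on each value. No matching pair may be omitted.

Admissible pairs with m₁+m₂ = M = 0: (-1,1), (0,0), (1,-1)
  (m₁,m₂)=(1,-1): CG² = 1/5, CG = +√(1/5)   ← matches the target
  (m₁,m₂)=(0,0): CG² = 3/5, CG = +√(3/5)
  (m₁,m₂)=(-1,1): CG² = 1/5, CG = +√(1/5)   ← matches the target
Pairs with CG² = 1/5: (1,-1): +√(1/5); (-1,1): +√(1/5)

(1,-1): +√(1/5); (-1,1): +√(1/5)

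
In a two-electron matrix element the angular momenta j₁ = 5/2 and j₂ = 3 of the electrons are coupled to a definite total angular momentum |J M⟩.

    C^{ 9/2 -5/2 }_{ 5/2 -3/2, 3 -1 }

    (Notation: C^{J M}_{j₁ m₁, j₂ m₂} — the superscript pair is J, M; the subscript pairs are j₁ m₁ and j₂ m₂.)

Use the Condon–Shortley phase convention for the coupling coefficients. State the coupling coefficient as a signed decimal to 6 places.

-0.317821

triangle: 1!*4!*5!/11! = 2880/39916800
(j±m)!: 1!*4!*2!*4!*2!*7! = 11612160
prefactor² = (2J+1)*Δ*N² = 92160/11
  k=0: +1/(0!*1!*4!*2!*0!*3!) = 1/288
  k=1: −1/(1!*0!*3!*1!*1!*4!) = -1/144
Σ = -1/288  ⇒  CG² = 92160/11*(-1/288)² = 10/99
CG = −√(10/99) = -0.317821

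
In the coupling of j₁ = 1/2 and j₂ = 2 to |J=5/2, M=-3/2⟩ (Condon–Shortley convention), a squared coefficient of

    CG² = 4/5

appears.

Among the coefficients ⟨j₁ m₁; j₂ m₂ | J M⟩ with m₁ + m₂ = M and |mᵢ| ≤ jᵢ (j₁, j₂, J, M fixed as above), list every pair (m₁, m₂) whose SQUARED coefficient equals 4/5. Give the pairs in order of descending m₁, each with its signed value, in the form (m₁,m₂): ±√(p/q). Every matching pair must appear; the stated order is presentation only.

(-1/2,-1): +√(4/5)

Admissible pairs with m₁+m₂ = M = -3/2: (-1/2,-1), (1/2,-2)
  (m₁,m₂)=(1/2,-2): CG² = 1/5, CG = +√(1/5)
  (m₁,m₂)=(-1/2,-1): CG² = 4/5, CG = +√(4/5)   ← matches the target
Pairs with CG² = 4/5: (-1/2,-1): +√(4/5)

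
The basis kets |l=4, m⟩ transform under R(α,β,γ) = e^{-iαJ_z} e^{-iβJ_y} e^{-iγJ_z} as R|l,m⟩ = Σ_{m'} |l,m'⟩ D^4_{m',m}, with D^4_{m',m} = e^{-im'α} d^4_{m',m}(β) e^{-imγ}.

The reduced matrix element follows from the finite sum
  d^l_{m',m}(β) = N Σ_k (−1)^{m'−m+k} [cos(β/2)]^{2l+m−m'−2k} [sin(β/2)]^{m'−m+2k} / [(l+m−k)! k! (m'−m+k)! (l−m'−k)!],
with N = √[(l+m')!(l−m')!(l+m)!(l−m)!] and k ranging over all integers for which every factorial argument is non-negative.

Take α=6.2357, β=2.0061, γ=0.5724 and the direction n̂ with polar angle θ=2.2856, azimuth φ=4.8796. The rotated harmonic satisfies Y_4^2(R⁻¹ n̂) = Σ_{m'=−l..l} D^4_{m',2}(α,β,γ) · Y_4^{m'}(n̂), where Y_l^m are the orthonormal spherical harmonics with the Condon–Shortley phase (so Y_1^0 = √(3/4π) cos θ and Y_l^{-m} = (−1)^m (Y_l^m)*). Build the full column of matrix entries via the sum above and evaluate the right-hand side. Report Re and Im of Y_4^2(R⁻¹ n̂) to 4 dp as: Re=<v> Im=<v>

Re=-0.0680 Im=-0.0065

Need the full column D^4_{m',2} for m'=−4..4 at α=6.2357, β=2.0061, γ=0.5724.
cos(β/2)=0.537733, sin(β/2)=0.843115
d^4_{-4,2}: single k=6 term ⇒ +0.549584;  D = +0.128531-0.534343i
d^4_{-3,2}: k∈[5..6] ⇒ +0.743567 -0.609310 = +0.134257;  D = +0.037559-0.128896i
d^4_{-2,2}: k∈[4..6] ⇒ +0.633733 -1.246338 +0.255326 = -0.357280;  D = -0.116121+0.337883i
d^4_{-1,2}: k∈[3..5] ⇒ +0.381075 -1.405210 +0.690893 = -0.333242;  D = -0.123145+0.309654i
d^4_{0,2}: k∈[2..4] ⇒ +0.163041 -1.068821 +0.985317 = +0.079537;  D = +0.032867-0.072428i
d^4_{1,2}: k∈[1..3] ⇒ +0.046504 -0.571612 +0.936806 = +0.411699;  D = +0.187729-0.366406i
d^4_{2,2}: k∈[0..2] ⇒ +0.006991 -0.206232 +0.633733 = +0.434492;  D = +0.216255-0.376851i
d^4_{3,2}: k∈[0..1] ⇒ -0.041013 +0.302469 = +0.261456;  D = +0.140749-0.220338i
d^4_{4,2}: single k=0 term ⇒ +0.090940;  D = +0.052538-0.074228i
Y_4^{m'}(θ=2.2856,φ=4.8796) and Σ D·Y over m':
  (+0.1285-0.5343i)·(+0.1129-0.0893i)  (+0.0376-0.1289i)·(+0.1699+0.3099i)  (-0.1161+0.3379i)·(-0.3618+0.1257i)  (-0.1231+0.3097i)·(-0.0003-0.0017i)  (+0.0329-0.0724i)·(-0.3627+0.0000i)  (+0.1877-0.3664i)·(+0.0003-0.0017i)  (+0.2163-0.3769i)·(-0.3618-0.1257i)  (+0.1407-0.2203i)·(-0.1699+0.3099i)  (+0.0525-0.0742i)·(+0.1129+0.0893i)
Y_4^2(R⁻¹ n̂) = -0.067956-0.006453i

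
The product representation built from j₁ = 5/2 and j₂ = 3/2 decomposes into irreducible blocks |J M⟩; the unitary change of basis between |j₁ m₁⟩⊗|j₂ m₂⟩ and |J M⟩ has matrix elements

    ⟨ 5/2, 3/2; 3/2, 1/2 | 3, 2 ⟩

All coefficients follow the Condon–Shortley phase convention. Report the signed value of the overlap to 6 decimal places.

triangle: 1!*4!*2!/8! = 48/40320
(j±m)!: 4!*1!*2!*1!*5!*1! = 5760
prefactor² = (2J+1)*Δ*N² = 48
  k=0: +1/(0!*1!*1!*2!*3!*0!) = 1/12
  k=1: −1/(1!*0!*0!*1!*4!*1!) = -1/24
Σ = 1/24  ⇒  CG² = 48*(1/24)² = 1/12
CG = +√(1/12) = +0.288675

+√(1/12) ≈ +0.288675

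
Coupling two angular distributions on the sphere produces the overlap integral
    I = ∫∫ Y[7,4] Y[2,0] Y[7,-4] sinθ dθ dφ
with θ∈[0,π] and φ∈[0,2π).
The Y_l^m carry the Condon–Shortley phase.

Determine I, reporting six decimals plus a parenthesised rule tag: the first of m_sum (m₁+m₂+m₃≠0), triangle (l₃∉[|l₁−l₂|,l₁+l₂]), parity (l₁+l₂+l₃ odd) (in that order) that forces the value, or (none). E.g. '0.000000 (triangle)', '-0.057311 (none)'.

Rules hold: Σm=0, L=16 even, 5≤7≤9.
N = 15·5·15 = 1125
Δ = 2!·12!·2!/17! = 1/185640
Racah Σ t=0..2: t=0:+1/2419200 t=1:−1/518400 t=2:+1/2419200 = -1/907200
⇒ 3j(7 2 7; 0 0 0)² = 56/3315, sgn +1
Racah Σ t=0..2: t=0:+1/8709120 t=1:−1/7257600 t=2:+1/159667200 = -1/59875200
⇒ 3j(7 2 7; 4 0 -4)² = 8/23205, sgn +1
4πI² = N·(3j₀)²·(3jₘ)² = 320/48841
I = +1·√(0.00655187/4π) = 0.02283378
No selection rule forces the value: the integral is nonzero (none).

0.022834 (none)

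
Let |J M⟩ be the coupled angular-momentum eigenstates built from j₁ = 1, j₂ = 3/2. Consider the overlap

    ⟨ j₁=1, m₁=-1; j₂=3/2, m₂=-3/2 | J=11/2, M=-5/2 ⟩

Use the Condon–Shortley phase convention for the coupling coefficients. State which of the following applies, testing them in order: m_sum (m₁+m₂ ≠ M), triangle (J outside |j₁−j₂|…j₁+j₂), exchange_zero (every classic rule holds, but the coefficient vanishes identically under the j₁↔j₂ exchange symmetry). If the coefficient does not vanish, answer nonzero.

m-sum: m₁+m₂ = -1+(-3/2) = -5/2, M = -5/2  ✓
triangle: need |j₁−j₂| ≤ J ≤ j₁+j₂, i.e. J ∈ [1/2, 5/2]; J = 11/2 is outside ✗ ⇒ coefficient is 0

triangle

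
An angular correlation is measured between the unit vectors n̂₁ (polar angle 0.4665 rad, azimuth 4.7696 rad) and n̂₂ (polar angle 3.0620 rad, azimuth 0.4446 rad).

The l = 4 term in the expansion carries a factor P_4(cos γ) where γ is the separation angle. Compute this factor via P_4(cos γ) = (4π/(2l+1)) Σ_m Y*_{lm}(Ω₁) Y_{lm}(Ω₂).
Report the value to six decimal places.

0.231201

Term-by-term m-sum for l=4 (normalisation 4π/9 = 1.396263):
  term(m=-4) = (0.000000, -0.000000)   from Y*(Ω₁)=(0.017636, 0.004108), Y(Ω₂)=(-0.000004, -0.000017)
  term(m=-3) = (-0.000059, -0.000025)   from Y*(Ω₁)=(-0.017371, 0.100216), Y(Ω₂)=(-0.000147, 0.000610)
  term(m=-2) = (-0.002792, 0.002733)   from Y*(Ω₁)=(-0.308169, -0.035416), Y(Ω₂)=(0.007935, -0.009781)
  term(m=-1) = (0.027515, 0.067439)   from Y*(Ω₁)=(0.028079, -0.490262), Y(Ω₂)=(-0.133903, 0.063793)
  term(m=+0) = (0.116255, 0.000000)   from Y*(Ω₁)=(0.141830, -0.000000), Y(Ω₂)=(0.819683, 0.000000)
  term(m=+1) = (0.027515, -0.067439)   from Y*(Ω₁)=(-0.028079, -0.490262), Y(Ω₂)=(0.133903, 0.063793)
  term(m=+2) = (-0.002792, -0.002733)   from Y*(Ω₁)=(-0.308169, 0.035416), Y(Ω₂)=(0.007935, 0.009781)
  term(m=+3) = (-0.000059, 0.000025)   from Y*(Ω₁)=(0.017371, 0.100216), Y(Ω₂)=(0.000147, 0.000610)
  term(m=+4) = (0.000000, 0.000000)   from Y*(Ω₁)=(0.017636, -0.004108), Y(Ω₂)=(-0.000004, 0.000017)
Accumulated sum (0.165586, 0.000000); after 4π/(2l+1) scaling, (0.231201, 0.000000) ⇒ P_4 = 0.231201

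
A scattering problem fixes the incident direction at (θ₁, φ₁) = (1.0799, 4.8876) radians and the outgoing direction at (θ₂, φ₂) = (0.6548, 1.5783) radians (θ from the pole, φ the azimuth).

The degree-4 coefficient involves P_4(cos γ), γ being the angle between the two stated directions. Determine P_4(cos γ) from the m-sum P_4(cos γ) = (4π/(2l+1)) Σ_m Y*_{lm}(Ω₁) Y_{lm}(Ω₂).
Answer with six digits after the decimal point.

Summing Y*_{l m}(θ₁,φ₁)·Y_{l m}(θ₂,φ₂) over m ∈ [−4, 4]; prefactor 4π/(2·4+1) = 1.396263:
  m=-4: (0.204600, 0.172628) × (0.060844, -0.001827) = (0.012764, 0.010130)  (running Σ = (0.012764, 0.010130))
  m=-3: (-0.203079, 0.350097) × (0.005047, 0.224181) = (-0.079510, -0.043760)  (running Σ = (-0.066746, -0.033630))
  m=-2: (-0.135780, -0.049629) × (-0.422261, 0.006337) = (0.057649, 0.020096)  (running Σ = (-0.009097, -0.013534))
  m=-1: (-0.049520, 0.279735) × (-0.002407, -0.320794) = (0.089857, 0.015213)  (running Σ = (0.080760, 0.001678))
  m=0: (-0.205058, -0.000000) × (-0.213783, 0.000000) = (0.043838, 0.000000)  (running Σ = (0.124598, 0.001678))
  m=1: (0.049520, 0.279735) × (0.002407, -0.320794) = (0.089857, -0.015213)  (running Σ = (0.214454, -0.013534))
  m=2: (-0.135780, 0.049629) × (-0.422261, -0.006337) = (0.057649, -0.020096)  (running Σ = (0.272103, -0.033630))
  m=3: (0.203079, 0.350097) × (-0.005047, 0.224181) = (-0.079510, 0.043760)  (running Σ = (0.192593, 0.010130))
  m=4: (0.204600, -0.172628) × (0.060844, 0.001827) = (0.012764, -0.010130)  (running Σ = (0.205357, -0.000000))
Accumulated sum (0.205357, -0.000000); after 4π/(2l+1) scaling, (0.286733, -0.000000) ⇒ P_4 = 0.286733

0.286733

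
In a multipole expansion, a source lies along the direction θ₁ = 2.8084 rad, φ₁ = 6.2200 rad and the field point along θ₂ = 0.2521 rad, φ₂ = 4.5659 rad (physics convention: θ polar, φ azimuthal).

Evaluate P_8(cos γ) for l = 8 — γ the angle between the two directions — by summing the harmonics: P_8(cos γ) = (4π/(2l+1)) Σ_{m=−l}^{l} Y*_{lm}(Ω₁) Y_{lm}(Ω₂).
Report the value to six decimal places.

Expand P_8 via completeness: Σ_{m} conj(Y_{8,m}) at Ω₁ times Y_{8,m} at Ω₂ —
  [-8]  conj(Y_{8,-8})(Ω₁) = (0.000059, -0.000033) ; Y_{8,-8}(Ω₂) = (0.000003, 0.000007) ; Δ = (0.000000, 0.000000)
  [-7]  conj(Y_{8,-7})(Ω₁) = (-0.000705, 0.000334) ; Y_{8,-7}(Ω₂) = (0.000103, -0.000062) ; Δ = (-0.000000, 0.000000)
  [-6]  conj(Y_{8,-6})(Ω₁) = (0.005305, -0.002114) ; Y_{8,-6}(Ω₂) = (-0.000756, -0.000912) ; Δ = (-0.000006, -0.000003)
  [-5]  conj(Y_{8,-5})(Ω₁) = (-0.028415, 0.009288) ; Y_{8,-5}(Ω₂) = (-0.005627, 0.006257) ; Δ = (0.000102, -0.000230)
  [-4]  conj(Y_{8,-4})(Ω₁) = (0.111009, -0.028670) ; Y_{8,-4}(Ω₂) = (0.036860, 0.024464) ; Δ = (0.004793, 0.001659)
  [-3]  conj(Y_{8,-3})(Ω₁) = (-0.308675, 0.059222) ; Y_{8,-3}(Ω₂) = (0.072136, -0.153439) ; Δ = (-0.013180, 0.051635)
  [-2]  conj(Y_{8,-2})(Ω₁) = (0.556915, -0.070755) ; Y_{8,-2}(Ω₂) = (-0.425045, -0.128219) ; Δ = (-0.245786, -0.041333)
  [-1]  conj(Y_{8,-1})(Ω₁) = (-0.469367, 0.029697) ; Y_{8,-1}(Ω₂) = (-0.096250, 0.652339) ; Δ = (0.025804, -0.309044)
  [+0]  conj(Y_{8,0})(Ω₁) = (-0.233247, -0.000000) ; Y_{8,0}(Ω₂) = (0.165640, 0.000000) ; Δ = (-0.038635, -0.000000)
  [+1]  conj(Y_{8,1})(Ω₁) = (0.469367, 0.029697) ; Y_{8,1}(Ω₂) = (0.096250, 0.652339) ; Δ = (0.025804, 0.309044)
  [+2]  conj(Y_{8,2})(Ω₁) = (0.556915, 0.070755) ; Y_{8,2}(Ω₂) = (-0.425045, 0.128219) ; Δ = (-0.245786, 0.041333)
  [+3]  conj(Y_{8,3})(Ω₁) = (0.308675, 0.059222) ; Y_{8,3}(Ω₂) = (-0.072136, -0.153439) ; Δ = (-0.013180, -0.051635)
  [+4]  conj(Y_{8,4})(Ω₁) = (0.111009, 0.028670) ; Y_{8,4}(Ω₂) = (0.036860, -0.024464) ; Δ = (0.004793, -0.001659)
  [+5]  conj(Y_{8,5})(Ω₁) = (0.028415, 0.009288) ; Y_{8,5}(Ω₂) = (0.005627, 0.006257) ; Δ = (0.000102, 0.000230)
  [+6]  conj(Y_{8,6})(Ω₁) = (0.005305, 0.002114) ; Y_{8,6}(Ω₂) = (-0.000756, 0.000912) ; Δ = (-0.000006, 0.000003)
  [+7]  conj(Y_{8,7})(Ω₁) = (0.000705, 0.000334) ; Y_{8,7}(Ω₂) = (-0.000103, -0.000062) ; Δ = (-0.000000, -0.000000)
  [+8]  conj(Y_{8,8})(Ω₁) = (0.000059, 0.000033) ; Y_{8,8}(Ω₂) = (0.000003, -0.000007) ; Δ = (0.000000, -0.000000)
Accumulated sum (-0.495180, -0.000000); after 4π/(2l+1) scaling, (-0.366037, -0.000000) ⇒ P_8 = -0.366037

-0.366037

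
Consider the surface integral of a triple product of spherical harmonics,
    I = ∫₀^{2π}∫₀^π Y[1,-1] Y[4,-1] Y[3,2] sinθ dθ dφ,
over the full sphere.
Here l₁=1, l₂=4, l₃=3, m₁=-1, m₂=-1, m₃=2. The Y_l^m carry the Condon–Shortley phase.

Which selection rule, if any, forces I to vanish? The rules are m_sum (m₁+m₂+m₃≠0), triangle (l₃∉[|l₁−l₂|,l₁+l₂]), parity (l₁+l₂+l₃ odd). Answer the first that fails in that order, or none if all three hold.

none

azimuthal sum: -1 − 1 + 2 = 0  ✓
3 ≤ 3 ≤ 5 (triangle on l)  ✓
L = 1 + 4 + 3 = 8 (even)  ✓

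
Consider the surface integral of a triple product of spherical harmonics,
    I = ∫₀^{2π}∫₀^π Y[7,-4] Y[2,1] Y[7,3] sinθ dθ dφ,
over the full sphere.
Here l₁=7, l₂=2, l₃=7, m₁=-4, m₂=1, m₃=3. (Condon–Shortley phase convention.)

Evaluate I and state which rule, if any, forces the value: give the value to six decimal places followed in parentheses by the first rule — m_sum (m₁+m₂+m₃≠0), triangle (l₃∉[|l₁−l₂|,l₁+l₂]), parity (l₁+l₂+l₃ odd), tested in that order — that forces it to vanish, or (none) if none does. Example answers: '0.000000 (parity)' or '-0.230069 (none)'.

0.162315 (none)

m-sum 0 ✓  L=16 even ✓  5≤7≤9 ✓
Π(2lᵢ+1) = 15×5×15 = 1125
triangle coeff Δ(7,2,7) = 1/185640
Σ_t [0,2]: t=0:+1/2419200 t=1:−1/518400 t=2:+1/2419200 = -1/907200
(3j)²=56/3315 [(7 2 7; 0 0 0)], sign=+1
Σ_t [1,2]: t=1:−1/14515200 t=2:+1/4354560 = 1/6220800
(3j)²=77/4420 [(7 2 7; -4 1 3)], sign=+1
⇒ 4πI² = 16170/48841
I = (+1)√(16170/48841/(4π)) = 0.16231468
No selection rule forces the value: the integral is nonzero (none).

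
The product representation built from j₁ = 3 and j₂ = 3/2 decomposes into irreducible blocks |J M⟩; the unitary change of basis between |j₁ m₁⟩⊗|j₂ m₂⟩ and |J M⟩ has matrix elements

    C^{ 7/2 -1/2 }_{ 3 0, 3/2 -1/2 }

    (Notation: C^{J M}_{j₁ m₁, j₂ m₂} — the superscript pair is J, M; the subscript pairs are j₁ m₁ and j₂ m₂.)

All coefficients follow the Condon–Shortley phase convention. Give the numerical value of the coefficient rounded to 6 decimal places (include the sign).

+0.308607

√[8·1!5!2!/9! · 3!3!1!2!3!4!] = √(384/7)
  +(−1)^0/∏(0,1,3,1,2,1)! = 1/12  (running 1/12)
  +(−1)^1/∏(1,0,2,0,3,2)! = -1/24  (running 1/24)
⟨..|..⟩ = √(384/7)·(1/24) = +0.308607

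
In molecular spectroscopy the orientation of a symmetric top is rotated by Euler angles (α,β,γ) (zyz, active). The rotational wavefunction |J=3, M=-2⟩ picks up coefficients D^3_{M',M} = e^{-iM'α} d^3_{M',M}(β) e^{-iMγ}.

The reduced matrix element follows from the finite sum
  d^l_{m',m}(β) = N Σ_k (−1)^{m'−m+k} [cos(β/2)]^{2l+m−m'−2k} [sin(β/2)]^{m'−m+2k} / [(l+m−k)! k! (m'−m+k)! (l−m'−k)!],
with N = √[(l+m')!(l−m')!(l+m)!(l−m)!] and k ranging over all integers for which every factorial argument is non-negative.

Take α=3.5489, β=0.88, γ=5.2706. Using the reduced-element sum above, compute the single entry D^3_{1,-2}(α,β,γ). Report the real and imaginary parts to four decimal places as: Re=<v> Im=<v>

Re=-0.2443 Im=-0.2096

First d^3_{1,-2}(β=0.8800), then the phase factors e^{-i(1)α} and e^{-i(-2)γ}:
With c≡cos(β/2)=0.904752 and s≡sin(β/2)=0.425939, N=[24·2·1·120]^{1/2}=75.894664
k∈{0,1} keeps every argument non-negative
  k=0: (−1)^3·75.8947/(12)·0.9048^3·0.4259^3 = -0.361961
  k=1: (−1)^4·75.8947/(24)·0.9048^1·0.4259^5 = +0.040111
d^3_{1,-2}(0.8800) = -0.361961 +0.040111 = -0.321850
Phases: e^{-i·(1)·3.5489}=-0.918191+0.396138i, e^{-i·(-2)·5.2706}=-0.438900-0.898536i ⇒ D=-0.244264-0.209576i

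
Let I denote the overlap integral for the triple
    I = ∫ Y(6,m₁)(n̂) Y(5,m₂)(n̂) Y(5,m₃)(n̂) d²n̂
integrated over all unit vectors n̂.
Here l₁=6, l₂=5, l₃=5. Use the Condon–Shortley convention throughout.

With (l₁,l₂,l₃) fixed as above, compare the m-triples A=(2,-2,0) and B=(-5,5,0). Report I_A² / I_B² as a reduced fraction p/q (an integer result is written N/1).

l's match ⇒ only the (l;m) 3-j factors differ between A and B.
A: triangle coeff Δ(6,5,5) = 1/28588560; Σ_t [0,3]: t=0:+1/207360 t=1:−1/17280 t=2:+1/13824 t=3:−1/103680 = 1/103680; (3j)²=10/7293 [(6 5 5; 2 -2 0)], sign=-1
B: triangle coeff Δ(6,5,5) = 1/28588560; Σ_t [6,6]: t=6:+1/2073600 = 1/2073600; (3j)²=15/884 [(6 5 5; -5 5 0)], sign=-1
I_A²/I_B² = (10/7293)/(15/884) = 8/99

8/99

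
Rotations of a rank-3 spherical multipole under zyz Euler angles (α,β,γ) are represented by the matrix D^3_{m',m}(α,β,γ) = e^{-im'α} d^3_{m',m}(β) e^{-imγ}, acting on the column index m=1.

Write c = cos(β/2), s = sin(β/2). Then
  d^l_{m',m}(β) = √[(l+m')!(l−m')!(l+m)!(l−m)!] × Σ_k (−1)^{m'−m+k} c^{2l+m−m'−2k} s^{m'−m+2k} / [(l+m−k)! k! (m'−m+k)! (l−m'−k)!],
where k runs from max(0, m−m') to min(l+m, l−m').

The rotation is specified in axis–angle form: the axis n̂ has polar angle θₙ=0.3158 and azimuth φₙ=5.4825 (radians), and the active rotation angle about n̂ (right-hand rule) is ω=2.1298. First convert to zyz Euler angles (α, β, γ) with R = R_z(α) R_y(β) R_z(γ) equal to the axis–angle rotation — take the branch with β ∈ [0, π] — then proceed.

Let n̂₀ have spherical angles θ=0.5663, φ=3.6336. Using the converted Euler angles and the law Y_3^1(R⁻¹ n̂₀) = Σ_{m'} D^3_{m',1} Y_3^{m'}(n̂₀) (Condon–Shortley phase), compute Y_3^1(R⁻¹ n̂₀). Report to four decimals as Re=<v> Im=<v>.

Re=-0.3111 Im=-0.2810

Axis–angle → zyz. n̂ = (sinθₙcosφₙ, sinθₙsinφₙ, cosθₙ) = (+0.216228, -0.222943, +0.950548), ω = 2.1298.
R = I cosω + sinω [n̂]ₓ + (1−cosω) n̂n̂ᵀ gives
  R = [-0.458791, -0.879632, +0.125532; +0.732087, -0.454279, -0.507621; +0.503547, -0.140991, +0.852386]
β = atan2(√(R₁₃²+R₂₃²), R₃₃) = 0.550265; α = atan2(R₂₃, R₁₃) mod 2π = 4.954821; γ = atan2(R₃₂, −R₃₁) mod 2π = 3.414598
Need the full column D^3_{m',1} for m'=−3..3 at α=4.9548, β=0.5503, γ=3.4146.
cos(β/2)=0.962389, sin(β/2)=0.271674
d^3_{-3,1}: single k=4 term ⇒ +0.019541;  D = +0.008575-0.017559i
d^3_{-2,1}: k∈[3..4] ⇒ +0.113039 -0.004504 = +0.108535;  D = +0.106108+0.022822i
d^3_{-1,1}: k∈[2..4] ⇒ +0.379884 -0.040363 +0.000402 = +0.339923;  D = +0.010391+0.339764i
d^3_{0,1}: k∈[1..3] ⇒ +0.776950 -0.185742 +0.004934 = +0.596142;  D = -0.574064+0.160736i
d^3_{1,1}: k∈[0..2] ⇒ +0.794520 -0.506512 +0.030272 = +0.318280;  D = -0.156885-0.276928i
d^3_{2,1}: k∈[0..1] ⇒ -0.709255 +0.113039 = -0.596216;  D = -0.433033+0.409824i
d^3_{3,1}: single k=0 term ⇒ +0.245214;  D = +0.206380+0.132428i
Y_3^{m'}(θ=0.5663,φ=3.6336) and Σ D·Y over m':
  (+0.0086-0.0176i)·(-0.0061+0.0641i)  (+0.1061+0.0228i)·(+0.1375-0.2067i)  (+0.0104+0.3398i)·(-0.3913+0.2097i)  (-0.5741+0.1607i)·(+0.1766+0.0000i)  (-0.1569-0.2769i)·(+0.3913+0.2097i)  (-0.4330+0.4098i)·(+0.1375+0.2067i)  (+0.2064+0.1324i)·(+0.0061+0.0641i)
Y_3^1(R⁻¹ n̂) = -0.311123-0.280965i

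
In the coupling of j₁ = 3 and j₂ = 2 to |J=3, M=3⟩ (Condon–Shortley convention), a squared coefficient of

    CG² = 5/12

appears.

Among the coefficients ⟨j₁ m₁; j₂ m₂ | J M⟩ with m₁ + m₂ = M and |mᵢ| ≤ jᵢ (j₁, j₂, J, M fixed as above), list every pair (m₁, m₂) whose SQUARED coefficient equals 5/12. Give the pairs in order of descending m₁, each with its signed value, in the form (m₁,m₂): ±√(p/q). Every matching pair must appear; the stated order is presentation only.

Admissible pairs with m₁+m₂ = M = 3: (1,2), (2,1), (3,0)
  (m₁,m₂)=(3,0): CG² = 5/12, CG = +√(5/12)   ← matches the target
  (m₁,m₂)=(2,1): CG² = 5/12, CG = −√(5/12)   ← matches the target
  (m₁,m₂)=(1,2): CG² = 1/6, CG = +√(1/6)
Pairs with CG² = 5/12: (3,0): +√(5/12); (2,1): −√(5/12)

(3,0): +√(5/12); (2,1): −√(5/12)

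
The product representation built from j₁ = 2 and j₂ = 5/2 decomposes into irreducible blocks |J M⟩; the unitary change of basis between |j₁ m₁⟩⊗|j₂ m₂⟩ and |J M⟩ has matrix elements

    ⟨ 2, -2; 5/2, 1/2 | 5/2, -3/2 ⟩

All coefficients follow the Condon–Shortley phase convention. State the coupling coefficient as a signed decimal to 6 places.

+0.621059

j₁+j₂−J=2  J+j₁−j₂=2  J−j₁+j₂=3  j₁+j₂+J+1=8
(j₁±m₁, j₂±m₂, J±M) = (0,4,3,2,1,4)
P² = 864/35
sum k=2..2:
  [2] +1/8 = 1/8
S = 1/8
C² = P²·S² = 27/70 ; C = +0.621059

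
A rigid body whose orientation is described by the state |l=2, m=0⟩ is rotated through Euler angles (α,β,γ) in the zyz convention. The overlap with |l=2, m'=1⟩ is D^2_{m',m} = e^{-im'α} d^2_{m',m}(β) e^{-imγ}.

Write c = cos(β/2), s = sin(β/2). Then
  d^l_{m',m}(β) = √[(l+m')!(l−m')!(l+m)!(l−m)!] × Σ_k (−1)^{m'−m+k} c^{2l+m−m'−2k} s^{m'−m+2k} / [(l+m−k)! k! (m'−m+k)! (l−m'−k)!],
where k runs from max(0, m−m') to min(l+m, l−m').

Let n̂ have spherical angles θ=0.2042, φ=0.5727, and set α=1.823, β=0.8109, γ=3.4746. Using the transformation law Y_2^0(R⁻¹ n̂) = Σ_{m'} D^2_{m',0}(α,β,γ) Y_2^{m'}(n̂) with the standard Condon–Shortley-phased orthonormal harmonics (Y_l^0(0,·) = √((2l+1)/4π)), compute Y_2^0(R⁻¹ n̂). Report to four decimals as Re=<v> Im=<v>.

Re=0.1763 Im=0.0000

Need the full column D^2_{m',0} for m'=−2..2 at α=1.8230, β=0.8109, γ=3.4746.
cos(β/2)=0.918925, sin(β/2)=0.394432
d^2_{-2,0}: single k=2 term ⇒ +0.321796;  D = -0.281720-0.155520i
d^2_{-1,0}: k∈[1..2] ⇒ +0.749701 -0.138125 = +0.611576;  D = -0.152612+0.592229i
d^2_{0,0}: k∈[0..2] ⇒ +0.713050 -0.525491 +0.024204 = +0.211764;  D = +0.211764+0.000000i
d^2_{1,0}: k∈[0..1] ⇒ -0.749701 +0.138125 = -0.611576;  D = +0.152612+0.592229i
d^2_{2,0}: single k=0 term ⇒ +0.321796;  D = -0.281720+0.155520i
Y_2^{m'}(θ=0.2042,φ=0.5727) and Σ D·Y over m':
  (-0.2817-0.1555i)·(+0.0066-0.0145i)  (-0.1526+0.5922i)·(+0.1289-0.0831i)  (+0.2118+0.0000i)·(+0.5919+0.0000i)  (+0.1526+0.5922i)·(-0.1289-0.0831i)  (-0.2817+0.1555i)·(+0.0066+0.0145i)
Y_2^0(R⁻¹ n̂) = +0.176257+0.000000i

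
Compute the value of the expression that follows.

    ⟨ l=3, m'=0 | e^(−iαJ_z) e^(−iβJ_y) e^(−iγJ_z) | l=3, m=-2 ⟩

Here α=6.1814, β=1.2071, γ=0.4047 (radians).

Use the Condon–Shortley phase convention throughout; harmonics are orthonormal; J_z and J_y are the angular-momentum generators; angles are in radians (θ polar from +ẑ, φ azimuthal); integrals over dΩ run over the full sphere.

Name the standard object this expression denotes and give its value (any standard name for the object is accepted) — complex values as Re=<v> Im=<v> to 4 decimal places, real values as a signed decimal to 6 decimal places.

This is a Wigner D-matrix element — the rotation-matrix element ⟨l m'| R(α,β,γ) |l m⟩ in the angular-momentum basis.
Split into d^3_{0,-2}(β=1.2071) × two z-phases.
With c≡cos(β/2)=0.823326 and s≡sin(β/2)=0.567569, N=[6·6·1·120]^{1/2}=65.726707
k: max(0,(-2)−(0))=0 … min(3+(-2),3−(0))=1
  k=0: (−1)^2·65.7267/(12)·0.8233^4·0.5676^2 = +0.810746
  k=1: (−1)^3·65.7267/(12)·0.8233^2·0.5676^4 = -0.385282
d^3_{0,-2}(1.2071) = +0.810746 -0.385282 = +0.425464
Attach z-rotation phases: D = e^{-i(0)(6.1814)}·(+0.425464)·e^{-i(-2)(0.4047)} = +0.293542+0.307982i

Wigner D-matrix element, Re=0.2935 Im=0.3080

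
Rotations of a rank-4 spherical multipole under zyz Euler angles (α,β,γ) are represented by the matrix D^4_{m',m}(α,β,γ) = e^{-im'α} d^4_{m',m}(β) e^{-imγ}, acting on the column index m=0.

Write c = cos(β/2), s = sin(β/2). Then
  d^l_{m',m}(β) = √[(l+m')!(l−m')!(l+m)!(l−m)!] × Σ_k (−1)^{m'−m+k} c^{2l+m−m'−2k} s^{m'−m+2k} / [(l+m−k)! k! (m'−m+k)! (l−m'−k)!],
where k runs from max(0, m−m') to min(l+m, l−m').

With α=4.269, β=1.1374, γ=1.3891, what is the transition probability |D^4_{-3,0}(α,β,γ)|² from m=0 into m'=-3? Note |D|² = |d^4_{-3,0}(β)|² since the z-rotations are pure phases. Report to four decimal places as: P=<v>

Split into d^4_{-3,0}(β=1.1374) × two z-phases.
c=cos(1.137400/2)=0.842602, s=sin(1.137400/2)=0.538537; N=√[1·5040·24·24]=1703.830978
k∈{3,4} keeps every argument non-negative
  k=3: (−1)^0·1703.8310/(144)·0.8426^5·0.5385^3 = +0.784915
  k=4: (−1)^1·1703.8310/(144)·0.8426^3·0.5385^5 = -0.320634
d^4_{-3,0}(1.1374) = +0.784915 -0.320634 = +0.464282
|D^4_{-3,0}|² = |d^4_{-3,0}(β)|² = (+0.464282)² = 0.215557 (the z-rotation phases have unit modulus)

P=0.2156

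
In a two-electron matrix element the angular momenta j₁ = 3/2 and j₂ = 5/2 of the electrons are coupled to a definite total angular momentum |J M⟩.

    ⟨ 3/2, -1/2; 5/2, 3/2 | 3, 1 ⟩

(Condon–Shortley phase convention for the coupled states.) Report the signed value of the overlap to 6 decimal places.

-0.639010  (= −√(49/120))

√[7·1!2!4!/8! · 1!2!4!1!4!2!] = √(96/5)
  +(−1)^0/∏(0,1,2,4,0,0)! = 1/48  (running 1/48)
  +(−1)^1/∏(1,0,1,3,1,1)! = -1/6  (running -7/48)
⟨..|..⟩ = √(96/5)·(-7/48) = -0.639010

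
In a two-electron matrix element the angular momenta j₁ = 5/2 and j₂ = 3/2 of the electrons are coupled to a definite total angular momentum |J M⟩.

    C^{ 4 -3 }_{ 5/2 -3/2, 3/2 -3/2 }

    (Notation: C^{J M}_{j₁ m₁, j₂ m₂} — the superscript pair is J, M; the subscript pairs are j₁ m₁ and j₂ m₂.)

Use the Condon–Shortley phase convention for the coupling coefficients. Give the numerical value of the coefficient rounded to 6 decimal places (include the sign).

triangle: 0!·5!·3!/9! = 720/362880
(j±m)!: 1!·4!·0!·3!·1!·7! = 725760
prefactor² = (2J+1)·Δ·N² = 12960
  k=0: +1/(0!·0!·4!·0!·1!·3!) = 1/144
Σ = 1/144  ⇒  CG² = 12960·(1/144)² = 5/8
CG = +√(5/8) = +0.790569

+√(5/8) = +0.790569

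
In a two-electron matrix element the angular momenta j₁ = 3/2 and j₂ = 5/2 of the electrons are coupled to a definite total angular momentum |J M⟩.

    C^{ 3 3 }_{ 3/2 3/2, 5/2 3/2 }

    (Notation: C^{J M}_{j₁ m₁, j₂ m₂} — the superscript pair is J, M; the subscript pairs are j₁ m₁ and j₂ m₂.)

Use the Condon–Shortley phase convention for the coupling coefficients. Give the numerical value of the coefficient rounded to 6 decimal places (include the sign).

triangle: 1!*2!*4!/8! = 48/40320
(j±m)!: 3!*0!*4!*1!*6!*0! = 103680
prefactor² = (2J+1)*Δ*N² = 864
  k=0: +1/(0!*1!*0!*4!*2!*0!) = 1/48
Σ = 1/48  ⇒  CG² = 864*(1/48)² = 3/8
CG = +√(3/8) = +0.612372

+√(3/8) = +0.612372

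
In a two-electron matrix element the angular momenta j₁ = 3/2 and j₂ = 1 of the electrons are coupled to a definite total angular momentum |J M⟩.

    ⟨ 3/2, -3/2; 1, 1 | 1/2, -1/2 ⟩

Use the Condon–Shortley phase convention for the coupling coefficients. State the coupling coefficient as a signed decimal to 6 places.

√[2·2!1!0!/4! · 0!3!2!0!0!1!] = √(2)
  +(−1)^2/∏(2,0,1,0,0,0)! = 1/2  (running 1/2)
⟨..|..⟩ = √(2)·(1/2) = +0.707107

+√(1/2) ≈ +0.707107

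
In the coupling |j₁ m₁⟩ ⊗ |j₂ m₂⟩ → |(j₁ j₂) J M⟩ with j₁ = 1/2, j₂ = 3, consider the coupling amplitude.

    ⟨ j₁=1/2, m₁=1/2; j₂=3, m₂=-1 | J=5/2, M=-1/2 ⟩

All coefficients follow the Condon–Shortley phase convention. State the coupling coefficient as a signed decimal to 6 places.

+0.755929  (= +√(4/7))

√[6·1!0!5!/7! · 1!0!2!4!2!3!] = √(576/7)
  +(−1)^0/∏(0,1,0,2,0,3)! = 1/12  (running 1/12)
⟨..|..⟩ = √(576/7)·(1/12) = +0.755929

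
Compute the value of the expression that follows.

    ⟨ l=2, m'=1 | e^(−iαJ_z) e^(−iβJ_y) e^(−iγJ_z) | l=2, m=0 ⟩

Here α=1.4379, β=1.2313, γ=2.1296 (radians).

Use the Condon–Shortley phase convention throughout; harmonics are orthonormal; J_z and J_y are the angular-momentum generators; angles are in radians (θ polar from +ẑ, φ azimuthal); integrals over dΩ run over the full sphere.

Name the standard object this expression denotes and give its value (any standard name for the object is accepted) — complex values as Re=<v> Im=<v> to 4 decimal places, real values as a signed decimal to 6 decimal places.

This is a Wigner D-matrix element — the rotation-matrix element ⟨l m'| R(α,β,γ) |l m⟩ in the angular-momentum basis.
First d^2_{1,0}(β=1.2313), then the phase factors e^{-i(1)α} and e^{-i(0)γ}:
c=cos(1.231300/2)=0.816398, s=sin(1.231300/2)=0.577489; N=√[6·1·2·2]=4.898979
The bounds max(0,m−m')=0 and min(l+m,l−m')=1 give 2 terms
  k=0: (−1)^1·4.8990/(2)·0.8164^3·0.5775^1 = -0.769708
  k=1: (−1)^2·4.8990/(2)·0.8164^1·0.5775^3 = +0.385132
d^2_{1,0}(1.2313) = -0.769708 +0.385132 = -0.384576
Phases: e^{-i·(1)·1.4379}=+0.132505-0.991182i, e^{-i·(0)·2.1296}=+1.000000+0.000000i ⇒ D=-0.050958+0.381185i

Wigner D-matrix element, Re=-0.0510 Im=0.3812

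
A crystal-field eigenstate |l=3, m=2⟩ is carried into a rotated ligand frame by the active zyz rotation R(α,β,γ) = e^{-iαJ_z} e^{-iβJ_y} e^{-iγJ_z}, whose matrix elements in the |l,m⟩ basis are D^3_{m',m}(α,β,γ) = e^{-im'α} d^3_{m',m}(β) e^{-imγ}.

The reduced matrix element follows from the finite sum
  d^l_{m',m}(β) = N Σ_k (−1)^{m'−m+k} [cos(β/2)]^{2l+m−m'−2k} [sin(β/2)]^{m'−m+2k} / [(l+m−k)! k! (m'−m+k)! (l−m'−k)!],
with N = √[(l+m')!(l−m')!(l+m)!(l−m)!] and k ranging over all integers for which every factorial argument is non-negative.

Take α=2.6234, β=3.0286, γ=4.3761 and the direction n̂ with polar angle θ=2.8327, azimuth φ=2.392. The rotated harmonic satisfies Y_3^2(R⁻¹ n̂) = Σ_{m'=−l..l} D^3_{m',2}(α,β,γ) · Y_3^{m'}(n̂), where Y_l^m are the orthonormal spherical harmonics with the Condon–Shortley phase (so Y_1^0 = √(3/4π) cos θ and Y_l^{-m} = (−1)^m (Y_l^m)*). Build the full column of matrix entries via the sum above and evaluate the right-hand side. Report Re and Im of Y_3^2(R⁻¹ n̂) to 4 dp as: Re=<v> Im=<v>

Need the full column D^3_{m',2} for m'=−3..3 at α=2.6234, β=3.0286, γ=4.3761.
cos(β/2)=0.056466, sin(β/2)=0.998405
d^3_{-3,2}: single k=5 term ⇒ +0.137214;  D = +0.087214-0.105931i
d^3_{-2,2}: k∈[4..5] ⇒ +0.015841 -0.990465 = -0.974624;  D = +0.910834-0.346805i
d^3_{-1,2}: k∈[3..4] ⇒ +0.001133 -0.177142 = -0.176009;  D = -0.173915-0.027065i
d^3_{0,2}: k∈[2..3] ⇒ +0.000056 -0.017353 = -0.017297;  D = +0.013530+0.010776i
d^3_{1,2}: k∈[1..2] ⇒ +0.000002 -0.001133 = -0.001131;  D = -0.000420-0.001051i
d^3_{2,2}: k∈[0..1] ⇒ +0.000000 -0.000051 = -0.000051;  D = -0.000007+0.000050i
d^3_{3,2}: single k=0 term ⇒ -0.000001;  D = +0.000001-0.000001i
Y_3^{m'}(θ=2.8327,φ=2.392) and Σ D·Y over m':
  (+0.0872-0.1059i)·(+0.0074-0.0091i)  (+0.9108-0.3468i)·(-0.0064-0.0897i)  (-0.1739-0.0271i)·(-0.2544-0.2368i)  (+0.0135+0.0108i)·(-0.5467+0.0000i)  (-0.0004-0.0011i)·(+0.2544-0.2368i)  (-0.0000+0.0001i)·(-0.0064+0.0897i)  (+0.0000-0.0000i)·(-0.0074-0.0091i)
Y_3^2(R⁻¹ n̂) = -0.007234-0.039075i

Re=-0.0072 Im=-0.0391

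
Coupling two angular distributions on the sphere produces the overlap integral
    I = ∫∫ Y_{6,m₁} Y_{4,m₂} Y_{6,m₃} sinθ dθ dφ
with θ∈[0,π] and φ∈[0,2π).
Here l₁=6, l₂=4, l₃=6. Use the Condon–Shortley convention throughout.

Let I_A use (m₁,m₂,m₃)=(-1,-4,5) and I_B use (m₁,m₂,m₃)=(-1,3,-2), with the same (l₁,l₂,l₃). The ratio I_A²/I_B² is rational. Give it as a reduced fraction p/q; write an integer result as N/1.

Shared (l₁,l₂,l₃)=(6,4,6): N and (l;000)² cancel in I_A²/I_B².
A: Δ = 4!·8!·4!/17! = 1/15315300; Racah Σ t=0..0: t=0:+1/2903040 = 1/2903040; ⇒ 3j(6 4 6; -1 -4 5)² = 5/663, sgn -1
B: Δ = 4!·8!·4!/17! = 1/15315300; Racah Σ t=3..4: t=3:−1/82944 t=4:+1/103680 = -1/414720; ⇒ 3j(6 4 6; -1 3 -2)² = 49/43758, sgn -1
I_A²/I_B² = (5/663)/(49/43758) = 330/49

330/49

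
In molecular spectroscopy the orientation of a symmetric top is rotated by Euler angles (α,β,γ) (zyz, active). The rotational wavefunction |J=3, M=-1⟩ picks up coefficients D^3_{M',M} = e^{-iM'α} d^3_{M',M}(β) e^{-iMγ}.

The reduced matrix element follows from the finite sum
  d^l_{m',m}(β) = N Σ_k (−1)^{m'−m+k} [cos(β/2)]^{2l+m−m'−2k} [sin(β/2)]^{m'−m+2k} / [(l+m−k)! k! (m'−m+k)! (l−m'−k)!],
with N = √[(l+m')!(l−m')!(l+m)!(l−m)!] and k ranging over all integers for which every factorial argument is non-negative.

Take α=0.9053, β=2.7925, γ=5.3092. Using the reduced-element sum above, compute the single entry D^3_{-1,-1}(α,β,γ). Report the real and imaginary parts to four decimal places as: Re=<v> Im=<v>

Split into d^3_{-1,-1}(β=2.7925) × two z-phases.
c=cos(2.792500/2)=0.173661, s=sin(2.792500/2)=0.984805; N=√[2·24·2·24]=48.000000
k∈{0,1,2} keeps every argument non-negative
  k=0: (−1)^0·48.0000/(48)·0.1737^6·0.9848^0 = +0.000027
  k=1: (−1)^1·48.0000/(6)·0.1737^4·0.9848^2 = -0.007057
  k=2: (−1)^2·48.0000/(8)·0.1737^2·0.9848^4 = +0.170200
d^3_{-1,-1}(2.7925) = +0.000027 -0.007057 +0.170200 = +0.163171
D = (+0.617450+0.786610i)·(+0.163171)·(+0.562008-0.827132i) = +0.162786-0.011199i

Re=0.1628 Im=-0.0112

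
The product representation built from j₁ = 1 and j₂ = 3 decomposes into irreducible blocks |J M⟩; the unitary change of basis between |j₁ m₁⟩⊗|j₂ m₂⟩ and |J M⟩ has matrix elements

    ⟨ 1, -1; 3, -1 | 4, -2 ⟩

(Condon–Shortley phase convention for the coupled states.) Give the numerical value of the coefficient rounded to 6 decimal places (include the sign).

+0.731925  (= +√(15/28))

triangle: 0!·2!·6!/9! = 1440/362880
(j±m)!: 0!·2!·2!·4!·2!·6! = 138240
prefactor² = (2J+1)·Δ·N² = 34560/7
  k=0: +1/(0!·0!·2!·2!·0!·4!) = 1/96
Σ = 1/96  ⇒  CG² = 34560/7·(1/96)² = 15/28
CG = +√(15/28) = +0.731925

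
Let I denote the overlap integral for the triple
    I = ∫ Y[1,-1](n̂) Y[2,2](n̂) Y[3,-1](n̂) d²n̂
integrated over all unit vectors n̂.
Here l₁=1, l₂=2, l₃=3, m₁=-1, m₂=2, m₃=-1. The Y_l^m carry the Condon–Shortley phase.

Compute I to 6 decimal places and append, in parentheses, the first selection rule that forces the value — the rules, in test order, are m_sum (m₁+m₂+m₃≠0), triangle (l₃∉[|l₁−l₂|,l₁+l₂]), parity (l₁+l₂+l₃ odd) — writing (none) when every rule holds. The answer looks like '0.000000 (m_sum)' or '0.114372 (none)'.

Rules hold: Σm=0, L=6 even, 1≤3≤3.
N = 3·5·7 = 105
Δ = 0!·2!·4!/7! = 1/105
Racah Σ t=0..0: t=0:+1/4 = 1/4
⇒ 3j(1 2 3; 0 0 0)² = 3/35, sgn -1
Racah Σ t=0..0: t=0:+1/48 = 1/48
⇒ 3j(1 2 3; -1 2 -1)² = 1/105, sgn +1
4πI² = N·(3j₀)²·(3jₘ)² = 3/35
I = -1·√(0.0857143/4π) = -0.08258890
No selection rule forces the value: the integral is nonzero (none).

-0.082589 (none)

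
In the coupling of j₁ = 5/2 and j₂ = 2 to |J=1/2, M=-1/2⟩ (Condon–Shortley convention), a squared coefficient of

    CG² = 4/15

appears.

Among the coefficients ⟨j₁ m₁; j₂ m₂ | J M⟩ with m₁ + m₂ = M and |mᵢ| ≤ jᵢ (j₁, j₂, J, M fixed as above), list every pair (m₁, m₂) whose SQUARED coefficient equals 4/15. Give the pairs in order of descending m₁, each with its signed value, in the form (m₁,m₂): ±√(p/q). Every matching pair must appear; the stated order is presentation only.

Admissible pairs with m₁+m₂ = M = -1/2: (-5/2,2), (-3/2,1), (-1/2,0), (1/2,-1), (3/2,-2)
  (m₁,m₂)=(3/2,-2): CG² = 1/15, CG = +√(1/15)
  (m₁,m₂)=(1/2,-1): CG² = 2/15, CG = −√(2/15)
  (m₁,m₂)=(-1/2,0): CG² = 1/5, CG = +√(1/5)
  (m₁,m₂)=(-3/2,1): CG² = 4/15, CG = −√(4/15)   ← matches the target
  (m₁,m₂)=(-5/2,2): CG² = 1/3, CG = +√(1/3)
Pairs with CG² = 4/15: (-3/2,1): −√(4/15)

(-3/2,1): −√(4/15)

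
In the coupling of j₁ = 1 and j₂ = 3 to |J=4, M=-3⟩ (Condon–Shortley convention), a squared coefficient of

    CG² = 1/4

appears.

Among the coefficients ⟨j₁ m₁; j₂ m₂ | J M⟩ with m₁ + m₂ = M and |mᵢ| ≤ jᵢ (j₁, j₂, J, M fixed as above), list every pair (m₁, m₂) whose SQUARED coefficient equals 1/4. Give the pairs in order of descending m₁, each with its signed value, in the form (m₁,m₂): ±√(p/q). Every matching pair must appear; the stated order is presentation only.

Admissible pairs with m₁+m₂ = M = -3: (-1,-2), (0,-3)
  (m₁,m₂)=(0,-3): CG² = 1/4, CG = +√(1/4)   ← matches the target
  (m₁,m₂)=(-1,-2): CG² = 3/4, CG = +√(3/4)
Pairs with CG² = 1/4: (0,-3): +√(1/4)

(0,-3): +√(1/4)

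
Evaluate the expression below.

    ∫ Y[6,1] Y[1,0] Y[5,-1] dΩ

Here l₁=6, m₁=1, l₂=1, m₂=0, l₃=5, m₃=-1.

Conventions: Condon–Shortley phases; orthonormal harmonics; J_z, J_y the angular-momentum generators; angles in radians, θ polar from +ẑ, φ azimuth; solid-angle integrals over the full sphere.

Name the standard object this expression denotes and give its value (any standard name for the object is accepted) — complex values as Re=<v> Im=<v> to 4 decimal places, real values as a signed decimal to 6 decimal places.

Gaunt coefficient, -0.241725

This is a Gaunt coefficient — the integral of a triple product of spherical harmonics over the sphere.
m-sum 0 ✓  L=12 even ✓  5≤5≤7 ✓
Π(2lᵢ+1) = 13×3×11 = 429
triangle coeff Δ(6,1,5) = 1/858
Σ_t [1,1]: t=1:−1/14400 = -1/14400
(3j)²=6/143 [(6 1 5; 0 0 0)], sign=+1
Σ_t [1,1]: t=1:−1/17280 = -1/17280
(3j)²=35/858 [(6 1 5; 1 0 -1)], sign=-1
⇒ 4πI² = 105/143
I = (-1)√(105/143/(4π)) = -0.24172507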